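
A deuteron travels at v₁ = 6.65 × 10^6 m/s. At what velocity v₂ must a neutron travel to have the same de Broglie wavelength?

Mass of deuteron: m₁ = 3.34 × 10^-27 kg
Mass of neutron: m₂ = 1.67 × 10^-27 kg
v₂ = 1.33 × 10^7 m/s

For equal de Broglie wavelengths: λ₁ = λ₂

h/(m₁v₁) = h/(m₂v₂)
m₁v₁ = m₂v₂
v₂ = v₁ · (m₁/m₂)

v₂ = 6.65 × 10^6 m/s × (3.34 × 10^-27 kg / 1.67 × 10^-27 kg)
v₂ = 1.33 × 10^7 m/s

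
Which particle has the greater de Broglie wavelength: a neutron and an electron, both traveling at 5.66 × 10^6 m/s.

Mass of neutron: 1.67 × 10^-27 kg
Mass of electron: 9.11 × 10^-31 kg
The electron has the longer wavelength.

Using λ = h/(mv), since both particles have the same velocity, the wavelength depends only on mass.

For neutron: λ₁ = h/(m₁v) = 7.01 × 10^-14 m
For electron: λ₂ = h/(m₂v) = 1.29 × 10^-10 m

Since λ ∝ 1/m at constant velocity, the lighter particle has the longer wavelength.

The electron has the longer de Broglie wavelength.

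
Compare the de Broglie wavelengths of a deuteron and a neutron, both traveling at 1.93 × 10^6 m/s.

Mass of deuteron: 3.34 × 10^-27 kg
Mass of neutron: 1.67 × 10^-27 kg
The neutron has the longer wavelength.

Using λ = h/(mv), since both particles have the same velocity, the wavelength depends only on mass.

For deuteron: λ₁ = h/(m₁v) = 1.03 × 10^-13 m
For neutron: λ₂ = h/(m₂v) = 2.06 × 10^-13 m

Since λ ∝ 1/m at constant velocity, the lighter particle has the longer wavelength.

The neutron has the longer de Broglie wavelength.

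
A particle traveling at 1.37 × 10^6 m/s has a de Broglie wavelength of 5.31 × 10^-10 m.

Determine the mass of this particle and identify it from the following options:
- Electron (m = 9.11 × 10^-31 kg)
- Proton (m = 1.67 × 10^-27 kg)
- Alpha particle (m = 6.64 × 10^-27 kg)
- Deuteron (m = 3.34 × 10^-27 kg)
The particle is an electron.

From λ = h/(mv), solve for mass:

m = h/(λv)
m = (6.626 × 10^-34 J·s) / (5.31 × 10^-10 m × 1.37 × 10^6 m/s)
m = 9.11 × 10^-31 kg

Comparing with the listed masses, this is closest to an electron.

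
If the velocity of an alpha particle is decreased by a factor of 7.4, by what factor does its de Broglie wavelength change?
The wavelength increases by a factor of 7.4.

From λ = h/(mv), the wavelength is inversely proportional to velocity:

λ ∝ 1/v

If v → v/7.4, then λ → 7.4λ

When velocity is decreased by a factor of 7.4, the wavelength increases by a factor of 7.4.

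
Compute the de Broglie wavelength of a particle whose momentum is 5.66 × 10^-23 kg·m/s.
1.17 × 10^-11 m

Using the de Broglie relation λ = h/p:

λ = h/p
λ = (6.626 × 10^-34 J·s) / (5.66 × 10^-23 kg·m/s)
λ = 1.17 × 10^-11 m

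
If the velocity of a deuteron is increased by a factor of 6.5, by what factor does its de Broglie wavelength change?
The wavelength decreases by a factor of 6.5.

From λ = h/(mv), the wavelength is inversely proportional to velocity:

λ ∝ 1/v

If v → 6.5v, then λ → λ/6.5

When velocity is increased by a factor of 6.5, the wavelength decreases by a factor of 6.5.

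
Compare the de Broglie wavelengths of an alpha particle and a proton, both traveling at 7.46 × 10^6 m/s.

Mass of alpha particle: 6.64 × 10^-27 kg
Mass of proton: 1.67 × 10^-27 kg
The proton has the longer wavelength.

Using λ = h/(mv), since both particles have the same velocity, the wavelength depends only on mass.

For alpha particle: λ₁ = h/(m₁v) = 1.34 × 10^-14 m
For proton: λ₂ = h/(m₂v) = 5.32 × 10^-14 m

Since λ ∝ 1/m at constant velocity, the lighter particle has the longer wavelength.

The proton has the longer de Broglie wavelength.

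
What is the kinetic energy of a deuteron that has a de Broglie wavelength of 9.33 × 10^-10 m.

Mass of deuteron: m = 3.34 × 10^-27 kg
7.55 × 10^-23 J (or 4.71 × 10^-4 eV)

From λ = h/√(2mKE), we solve for KE:

λ² = h²/(2mKE)
KE = h²/(2mλ²)
KE = (6.626 × 10^-34 J·s)² / (2 × 3.34 × 10^-27 kg × (9.33 × 10^-10 m)²)
KE = 7.55 × 10^-23 J
KE = 4.71 × 10^-4 eV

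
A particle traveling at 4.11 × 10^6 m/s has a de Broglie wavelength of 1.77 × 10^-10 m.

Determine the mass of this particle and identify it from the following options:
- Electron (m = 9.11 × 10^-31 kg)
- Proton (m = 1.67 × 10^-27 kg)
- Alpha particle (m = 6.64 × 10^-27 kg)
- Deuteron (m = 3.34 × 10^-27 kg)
The particle is an electron.

From λ = h/(mv), solve for mass:

m = h/(λv)
m = (6.626 × 10^-34 J·s) / (1.77 × 10^-10 m × 4.11 × 10^6 m/s)
m = 9.11 × 10^-31 kg

Comparing with the listed masses, this is closest to an electron.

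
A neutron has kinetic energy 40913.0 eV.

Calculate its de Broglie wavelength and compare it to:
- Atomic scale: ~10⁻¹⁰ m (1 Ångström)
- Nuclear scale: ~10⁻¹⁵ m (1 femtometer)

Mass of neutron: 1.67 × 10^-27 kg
λ = 1.42 × 10^-13 m, which is between nuclear and atomic scales.

Using λ = h/√(2mKE):

KE = 40913.0 eV = 6.555 × 10^-15 J

λ = h/√(2mKE)
λ = (6.626 × 10^-34 J·s) / √(2 × 1.67 × 10^-27 kg × 6.555 × 10^-15 J)
λ = 1.42 × 10^-13 m

Comparison:
- Atomic scale (10⁻¹⁰ m): λ is 0.0014× this size
- Nuclear scale (10⁻¹⁵ m): λ is 1.4e+02× this size

The wavelength is between nuclear and atomic scales.

This wavelength is appropriate for probing atomic structure but too large for nuclear physics experiments.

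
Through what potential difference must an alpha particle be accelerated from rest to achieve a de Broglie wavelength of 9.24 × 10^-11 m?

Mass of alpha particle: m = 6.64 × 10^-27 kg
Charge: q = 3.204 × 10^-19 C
1.21 × 10^-2 V

From λ = h/√(2mqV), we solve for V:

λ² = h²/(2mqV)
V = h²/(2mqλ²)
V = (6.626 × 10^-34 J·s)² / (2 × 6.64 × 10^-27 kg × 3.204 × 10^-19 C × (9.24 × 10^-11 m)²)
V = 1.21 × 10^-2 V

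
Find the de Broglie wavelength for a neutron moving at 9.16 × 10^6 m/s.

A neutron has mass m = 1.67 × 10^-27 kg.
4.33 × 10^-14 m

Using the de Broglie relation λ = h/(mv):

λ = h/(mv)
λ = (6.626 × 10^-34 J·s) / (1.67 × 10^-27 kg × 9.16 × 10^6 m/s)
λ = 4.33 × 10^-14 m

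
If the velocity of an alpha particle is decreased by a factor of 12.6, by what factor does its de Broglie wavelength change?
The wavelength increases by a factor of 12.6.

From λ = h/(mv), the wavelength is inversely proportional to velocity:

λ ∝ 1/v

If v → v/12.6, then λ → 12.6λ

When velocity is decreased by a factor of 12.6, the wavelength increases by a factor of 12.6.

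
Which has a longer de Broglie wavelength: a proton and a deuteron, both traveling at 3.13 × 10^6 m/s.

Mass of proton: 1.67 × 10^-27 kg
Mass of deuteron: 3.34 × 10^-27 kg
The proton has the longer wavelength.

Using λ = h/(mv), since both particles have the same velocity, the wavelength depends only on mass.

For proton: λ₁ = h/(m₁v) = 1.27 × 10^-13 m
For deuteron: λ₂ = h/(m₂v) = 6.34 × 10^-14 m

Since λ ∝ 1/m at constant velocity, the lighter particle has the longer wavelength.

The proton has the longer de Broglie wavelength.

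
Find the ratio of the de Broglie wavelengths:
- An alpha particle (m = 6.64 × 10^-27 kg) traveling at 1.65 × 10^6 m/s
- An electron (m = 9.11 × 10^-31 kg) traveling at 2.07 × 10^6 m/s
λ₁/λ₂ = 1.72 × 10^-4

Using λ = h/(mv):

λ₁ = h/(m₁v₁) = 6.05 × 10^-14 m
λ₂ = h/(m₂v₂) = 3.51 × 10^-10 m

Ratio λ₁/λ₂ = (m₂v₂)/(m₁v₁)
         = (9.11 × 10^-31 kg × 2.07 × 10^6 m/s) / (6.64 × 10^-27 kg × 1.65 × 10^6 m/s)
         = 1.72 × 10^-4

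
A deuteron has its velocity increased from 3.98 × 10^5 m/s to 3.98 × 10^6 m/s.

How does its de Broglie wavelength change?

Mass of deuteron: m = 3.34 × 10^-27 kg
The wavelength decreases by a factor of 10.

Using λ = h/(mv):

Initial wavelength: λ₁ = h/(mv₁) = 4.98 × 10^-13 m
Final wavelength: λ₂ = h/(mv₂) = 4.98 × 10^-14 m

Since λ ∝ 1/v, when velocity increases by a factor of 10, the wavelength decreases by a factor of 10.

λ₂/λ₁ = v₁/v₂ = 1/10

The wavelength decreases by a factor of 10.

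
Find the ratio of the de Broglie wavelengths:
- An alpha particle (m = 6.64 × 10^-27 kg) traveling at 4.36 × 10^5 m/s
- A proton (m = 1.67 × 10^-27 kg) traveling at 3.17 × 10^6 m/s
λ₁/λ₂ = 1.83

Using λ = h/(mv):

λ₁ = h/(m₁v₁) = 2.29 × 10^-13 m
λ₂ = h/(m₂v₂) = 1.25 × 10^-13 m

Ratio λ₁/λ₂ = (m₂v₂)/(m₁v₁)
         = (1.67 × 10^-27 kg × 3.17 × 10^6 m/s) / (6.64 × 10^-27 kg × 4.36 × 10^5 m/s)
         = 1.83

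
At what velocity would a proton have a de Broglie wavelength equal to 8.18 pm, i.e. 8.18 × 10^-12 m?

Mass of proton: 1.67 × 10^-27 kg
4.85 × 10^4 m/s

From λ = h/(mv), solve for v:

v = h/(mλ)
v = (6.626 × 10^-34 J·s) / (1.67 × 10^-27 kg × 8.18 × 10^-12 m)
v = 4.85 × 10^4 m/s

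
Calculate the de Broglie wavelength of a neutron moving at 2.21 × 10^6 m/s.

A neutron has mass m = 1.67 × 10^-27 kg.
1.80 × 10^-13 m

Using the de Broglie relation λ = h/(mv):

λ = h/(mv)
λ = (6.626 × 10^-34 J·s) / (1.67 × 10^-27 kg × 2.21 × 10^6 m/s)
λ = 1.80 × 10^-13 m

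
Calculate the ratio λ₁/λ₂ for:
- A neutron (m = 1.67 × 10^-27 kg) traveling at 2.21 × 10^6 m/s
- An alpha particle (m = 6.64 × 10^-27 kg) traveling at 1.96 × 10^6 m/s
λ₁/λ₂ = 3.53

Using λ = h/(mv):

λ₁ = h/(m₁v₁) = 1.80 × 10^-13 m
λ₂ = h/(m₂v₂) = 5.09 × 10^-14 m

Ratio λ₁/λ₂ = (m₂v₂)/(m₁v₁)
         = (6.64 × 10^-27 kg × 1.96 × 10^6 m/s) / (1.67 × 10^-27 kg × 2.21 × 10^6 m/s)
         = 3.53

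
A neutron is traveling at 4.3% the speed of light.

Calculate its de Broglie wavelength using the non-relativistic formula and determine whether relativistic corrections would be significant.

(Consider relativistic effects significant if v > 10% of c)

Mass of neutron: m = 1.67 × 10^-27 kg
No, relativistic corrections are not needed.

Using the non-relativistic de Broglie formula λ = h/(mv):

v = 4.3% × c = 1.289 × 10^7 m/s

λ = h/(mv)
λ = (6.626 × 10^-34 J·s) / (1.67 × 10^-27 kg × 1.289 × 10^7 m/s)
λ = 3.08 × 10^-14 m

Since v = 4.3% of c < 10% of c, relativistic corrections are NOT significant and this non-relativistic result is a good approximation.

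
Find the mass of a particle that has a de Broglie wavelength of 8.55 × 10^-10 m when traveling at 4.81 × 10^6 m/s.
1.61 × 10^-31 kg

From the de Broglie relation λ = h/(mv), we solve for m:

m = h/(λv)
m = (6.626 × 10^-34 J·s) / (8.55 × 10^-10 m × 4.81 × 10^6 m/s)
m = 1.61 × 10^-31 kg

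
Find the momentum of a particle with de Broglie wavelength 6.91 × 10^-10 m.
9.59 × 10^-25 kg·m/s

From the de Broglie relation λ = h/p, we solve for p:

p = h/λ
p = (6.626 × 10^-34 J·s) / (6.91 × 10^-10 m)
p = 9.59 × 10^-25 kg·m/s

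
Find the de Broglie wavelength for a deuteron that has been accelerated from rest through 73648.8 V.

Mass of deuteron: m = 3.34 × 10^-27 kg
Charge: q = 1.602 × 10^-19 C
7.46 × 10^-14 m

When a particle is accelerated through voltage V, it gains kinetic energy KE = qV.

The de Broglie wavelength is then λ = h/√(2mqV):

λ = h/√(2mqV)
λ = (6.626 × 10^-34 J·s) / √(2 × 3.34 × 10^-27 kg × 1.602 × 10^-19 C × 73648.8 V)
λ = 7.46 × 10^-14 m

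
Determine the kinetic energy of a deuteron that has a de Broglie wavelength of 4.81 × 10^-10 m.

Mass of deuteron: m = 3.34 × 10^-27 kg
2.84 × 10^-22 J (or 1.77 × 10^-3 eV)

From λ = h/√(2mKE), we solve for KE:

λ² = h²/(2mKE)
KE = h²/(2mλ²)
KE = (6.626 × 10^-34 J·s)² / (2 × 3.34 × 10^-27 kg × (4.81 × 10^-10 m)²)
KE = 2.84 × 10^-22 J
KE = 1.77 × 10^-3 eV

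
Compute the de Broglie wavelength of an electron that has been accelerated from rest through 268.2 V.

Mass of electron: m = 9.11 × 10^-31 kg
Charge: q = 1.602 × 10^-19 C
7.49 × 10^-11 m

When a particle is accelerated through voltage V, it gains kinetic energy KE = qV.

The de Broglie wavelength is then λ = h/√(2mqV):

λ = h/√(2mqV)
λ = (6.626 × 10^-34 J·s) / √(2 × 9.11 × 10^-31 kg × 1.602 × 10^-19 C × 268.2 V)
λ = 7.49 × 10^-11 m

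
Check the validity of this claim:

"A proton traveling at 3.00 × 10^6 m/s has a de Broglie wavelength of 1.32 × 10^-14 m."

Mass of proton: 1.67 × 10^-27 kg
False

The claim is incorrect.

Using λ = h/(mv):
λ = (6.626 × 10^-34 J·s) / (1.67 × 10^-27 kg × 3.00 × 10^6 m/s)
λ = 1.32 × 10^-13 m

The actual wavelength differs from the claimed 1.32 × 10^-14 m.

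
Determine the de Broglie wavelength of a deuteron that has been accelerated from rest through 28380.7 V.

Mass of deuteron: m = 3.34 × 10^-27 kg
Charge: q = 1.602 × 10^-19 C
1.20 × 10^-13 m

When a particle is accelerated through voltage V, it gains kinetic energy KE = qV.

The de Broglie wavelength is then λ = h/√(2mqV):

λ = h/√(2mqV)
λ = (6.626 × 10^-34 J·s) / √(2 × 3.34 × 10^-27 kg × 1.602 × 10^-19 C × 28380.7 V)
λ = 1.20 × 10^-13 m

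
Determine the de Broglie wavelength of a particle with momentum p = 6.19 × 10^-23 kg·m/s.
1.07 × 10^-11 m

Using the de Broglie relation λ = h/p:

λ = h/p
λ = (6.626 × 10^-34 J·s) / (6.19 × 10^-23 kg·m/s)
λ = 1.07 × 10^-11 m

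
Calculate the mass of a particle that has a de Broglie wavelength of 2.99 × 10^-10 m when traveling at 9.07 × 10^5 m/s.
2.44 × 10^-30 kg

From the de Broglie relation λ = h/(mv), we solve for m:

m = h/(λv)
m = (6.626 × 10^-34 J·s) / (2.99 × 10^-10 m × 9.07 × 10^5 m/s)
m = 2.44 × 10^-30 kg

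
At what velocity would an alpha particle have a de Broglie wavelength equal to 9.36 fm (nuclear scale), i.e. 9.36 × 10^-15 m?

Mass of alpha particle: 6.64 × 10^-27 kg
1.07 × 10^7 m/s

From λ = h/(mv), solve for v:

v = h/(mλ)
v = (6.626 × 10^-34 J·s) / (6.64 × 10^-27 kg × 9.36 × 10^-15 m)
v = 1.07 × 10^7 m/s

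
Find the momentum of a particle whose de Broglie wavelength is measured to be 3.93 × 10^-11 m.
1.69 × 10^-23 kg·m/s

From the de Broglie relation λ = h/p, we solve for p:

p = h/λ
p = (6.626 × 10^-34 J·s) / (3.93 × 10^-11 m)
p = 1.69 × 10^-23 kg·m/s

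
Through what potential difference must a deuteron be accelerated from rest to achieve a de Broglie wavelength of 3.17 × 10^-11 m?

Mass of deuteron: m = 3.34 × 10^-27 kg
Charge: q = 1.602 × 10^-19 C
4.08 × 10^-1 V

From λ = h/√(2mqV), we solve for V:

λ² = h²/(2mqV)
V = h²/(2mqλ²)
V = (6.626 × 10^-34 J·s)² / (2 × 3.34 × 10^-27 kg × 1.602 × 10^-19 C × (3.17 × 10^-11 m)²)
V = 4.08 × 10^-1 V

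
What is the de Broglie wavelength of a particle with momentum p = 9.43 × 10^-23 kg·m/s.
7.03 × 10^-12 m

Using the de Broglie relation λ = h/p:

λ = h/p
λ = (6.626 × 10^-34 J·s) / (9.43 × 10^-23 kg·m/s)
λ = 7.03 × 10^-12 m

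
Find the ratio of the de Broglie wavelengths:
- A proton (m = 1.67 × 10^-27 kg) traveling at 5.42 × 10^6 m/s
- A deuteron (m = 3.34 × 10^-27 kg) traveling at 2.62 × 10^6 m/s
λ₁/λ₂ = 0.967

Using λ = h/(mv):

λ₁ = h/(m₁v₁) = 7.32 × 10^-14 m
λ₂ = h/(m₂v₂) = 7.57 × 10^-14 m

Ratio λ₁/λ₂ = (m₂v₂)/(m₁v₁)
         = (3.34 × 10^-27 kg × 2.62 × 10^6 m/s) / (1.67 × 10^-27 kg × 5.42 × 10^6 m/s)
         = 0.967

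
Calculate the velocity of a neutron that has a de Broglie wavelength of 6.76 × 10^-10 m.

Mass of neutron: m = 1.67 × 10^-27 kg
5.87 × 10^2 m/s

From the de Broglie relation λ = h/(mv), we solve for v:

v = h/(mλ)
v = (6.626 × 10^-34 J·s) / (1.67 × 10^-27 kg × 6.76 × 10^-10 m)
v = 5.87 × 10^2 m/s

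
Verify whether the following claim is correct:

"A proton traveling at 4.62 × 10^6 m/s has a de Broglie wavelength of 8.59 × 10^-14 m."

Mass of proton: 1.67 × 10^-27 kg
True

The claim is correct.

Using λ = h/(mv):
λ = (6.626 × 10^-34 J·s) / (1.67 × 10^-27 kg × 4.62 × 10^6 m/s)
λ = 8.59 × 10^-14 m

This matches the claimed value.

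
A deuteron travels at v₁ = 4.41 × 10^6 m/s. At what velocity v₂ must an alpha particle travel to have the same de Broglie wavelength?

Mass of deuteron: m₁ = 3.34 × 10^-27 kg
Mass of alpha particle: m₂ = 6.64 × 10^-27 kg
v₂ = 2.22 × 10^6 m/s

For equal de Broglie wavelengths: λ₁ = λ₂

h/(m₁v₁) = h/(m₂v₂)
m₁v₁ = m₂v₂
v₂ = v₁ · (m₁/m₂)

v₂ = 4.41 × 10^6 m/s × (3.34 × 10^-27 kg / 6.64 × 10^-27 kg)
v₂ = 2.22 × 10^6 m/s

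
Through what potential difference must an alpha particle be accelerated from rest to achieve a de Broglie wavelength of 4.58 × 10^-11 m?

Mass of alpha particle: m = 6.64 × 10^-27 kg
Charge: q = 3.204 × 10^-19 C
4.92 × 10^-2 V

From λ = h/√(2mqV), we solve for V:

λ² = h²/(2mqV)
V = h²/(2mqλ²)
V = (6.626 × 10^-34 J·s)² / (2 × 6.64 × 10^-27 kg × 3.204 × 10^-19 C × (4.58 × 10^-11 m)²)
V = 4.92 × 10^-2 V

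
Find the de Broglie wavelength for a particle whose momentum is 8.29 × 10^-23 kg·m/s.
7.99 × 10^-12 m

Using the de Broglie relation λ = h/p:

λ = h/p
λ = (6.626 × 10^-34 J·s) / (8.29 × 10^-23 kg·m/s)
λ = 7.99 × 10^-12 m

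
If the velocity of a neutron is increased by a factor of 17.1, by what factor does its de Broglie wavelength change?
The wavelength decreases by a factor of 17.1.

From λ = h/(mv), the wavelength is inversely proportional to velocity:

λ ∝ 1/v

If v → 17.1v, then λ → λ/17.1

When velocity is increased by a factor of 17.1, the wavelength decreases by a factor of 17.1.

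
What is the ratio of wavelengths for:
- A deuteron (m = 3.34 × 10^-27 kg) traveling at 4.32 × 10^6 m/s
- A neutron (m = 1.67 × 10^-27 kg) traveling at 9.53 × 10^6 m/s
λ₁/λ₂ = 1.10

Using λ = h/(mv):

λ₁ = h/(m₁v₁) = 4.59 × 10^-14 m
λ₂ = h/(m₂v₂) = 4.16 × 10^-14 m

Ratio λ₁/λ₂ = (m₂v₂)/(m₁v₁)
         = (1.67 × 10^-27 kg × 9.53 × 10^6 m/s) / (3.34 × 10^-27 kg × 4.32 × 10^6 m/s)
         = 1.10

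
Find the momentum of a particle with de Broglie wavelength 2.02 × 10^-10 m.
3.28 × 10^-24 kg·m/s

From the de Broglie relation λ = h/p, we solve for p:

p = h/λ
p = (6.626 × 10^-34 J·s) / (2.02 × 10^-10 m)
p = 3.28 × 10^-24 kg·m/s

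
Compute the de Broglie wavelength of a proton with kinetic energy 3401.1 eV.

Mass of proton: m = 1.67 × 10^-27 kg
4.91 × 10^-13 m

Using λ = h/√(2mKE):

First convert KE to Joules: KE = 3401.1 eV = 5.449 × 10^-16 J

λ = h/√(2mKE)
λ = (6.626 × 10^-34 J·s) / √(2 × 1.67 × 10^-27 kg × 5.449 × 10^-16 J)
λ = 4.91 × 10^-13 m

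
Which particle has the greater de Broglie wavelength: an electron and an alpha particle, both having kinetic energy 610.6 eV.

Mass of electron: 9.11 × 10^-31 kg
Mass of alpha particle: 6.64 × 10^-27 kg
The electron has the longer wavelength.

Using λ = h/√(2mKE):

For electron: λ₁ = h/√(2m₁KE) = 4.96 × 10^-11 m
For alpha particle: λ₂ = h/√(2m₂KE) = 5.81 × 10^-13 m

Since λ ∝ 1/√m at constant kinetic energy, the lighter particle has the longer wavelength.

The electron has the longer de Broglie wavelength.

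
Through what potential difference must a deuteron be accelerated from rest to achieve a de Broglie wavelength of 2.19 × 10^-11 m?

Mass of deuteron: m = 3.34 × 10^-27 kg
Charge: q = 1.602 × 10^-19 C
8.55 × 10^-1 V

From λ = h/√(2mqV), we solve for V:

λ² = h²/(2mqV)
V = h²/(2mqλ²)
V = (6.626 × 10^-34 J·s)² / (2 × 3.34 × 10^-27 kg × 1.602 × 10^-19 C × (2.19 × 10^-11 m)²)
V = 8.55 × 10^-1 V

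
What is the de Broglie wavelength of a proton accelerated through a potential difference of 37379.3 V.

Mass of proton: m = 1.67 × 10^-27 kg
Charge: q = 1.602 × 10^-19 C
1.48 × 10^-13 m

When a particle is accelerated through voltage V, it gains kinetic energy KE = qV.

The de Broglie wavelength is then λ = h/√(2mqV):

λ = h/√(2mqV)
λ = (6.626 × 10^-34 J·s) / √(2 × 1.67 × 10^-27 kg × 1.602 × 10^-19 C × 37379.3 V)
λ = 1.48 × 10^-13 m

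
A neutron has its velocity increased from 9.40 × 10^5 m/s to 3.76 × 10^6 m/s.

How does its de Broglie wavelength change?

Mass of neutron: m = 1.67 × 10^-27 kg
The wavelength decreases by a factor of 4.

Using λ = h/(mv):

Initial wavelength: λ₁ = h/(mv₁) = 4.22 × 10^-13 m
Final wavelength: λ₂ = h/(mv₂) = 1.06 × 10^-13 m

Since λ ∝ 1/v, when velocity increases by a factor of 4, the wavelength decreases by a factor of 4.

λ₂/λ₁ = v₁/v₂ = 1/4

The wavelength decreases by a factor of 4.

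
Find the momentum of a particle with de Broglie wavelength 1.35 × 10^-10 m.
4.91 × 10^-24 kg·m/s

From the de Broglie relation λ = h/p, we solve for p:

p = h/λ
p = (6.626 × 10^-34 J·s) / (1.35 × 10^-10 m)
p = 4.91 × 10^-24 kg·m/s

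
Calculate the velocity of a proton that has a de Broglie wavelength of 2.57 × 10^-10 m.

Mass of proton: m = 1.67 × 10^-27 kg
1.54 × 10^3 m/s

From the de Broglie relation λ = h/(mv), we solve for v:

v = h/(mλ)
v = (6.626 × 10^-34 J·s) / (1.67 × 10^-27 kg × 2.57 × 10^-10 m)
v = 1.54 × 10^3 m/s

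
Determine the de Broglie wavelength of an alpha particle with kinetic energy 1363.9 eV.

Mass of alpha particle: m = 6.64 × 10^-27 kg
3.89 × 10^-13 m

Using λ = h/√(2mKE):

First convert KE to Joules: KE = 1363.9 eV = 2.185 × 10^-16 J

λ = h/√(2mKE)
λ = (6.626 × 10^-34 J·s) / √(2 × 6.64 × 10^-27 kg × 2.185 × 10^-16 J)
λ = 3.89 × 10^-13 m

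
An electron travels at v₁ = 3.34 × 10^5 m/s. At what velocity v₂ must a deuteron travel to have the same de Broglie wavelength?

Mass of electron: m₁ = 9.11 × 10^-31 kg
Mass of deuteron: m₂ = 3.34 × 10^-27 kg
v₂ = 9.11 × 10^1 m/s

For equal de Broglie wavelengths: λ₁ = λ₂

h/(m₁v₁) = h/(m₂v₂)
m₁v₁ = m₂v₂
v₂ = v₁ · (m₁/m₂)

v₂ = 3.34 × 10^5 m/s × (9.11 × 10^-31 kg / 3.34 × 10^-27 kg)
v₂ = 9.11 × 10^1 m/s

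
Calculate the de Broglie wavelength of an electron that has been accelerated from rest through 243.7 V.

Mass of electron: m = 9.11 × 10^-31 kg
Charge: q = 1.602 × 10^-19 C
7.86 × 10^-11 m

When a particle is accelerated through voltage V, it gains kinetic energy KE = qV.

The de Broglie wavelength is then λ = h/√(2mqV):

λ = h/√(2mqV)
λ = (6.626 × 10^-34 J·s) / √(2 × 9.11 × 10^-31 kg × 1.602 × 10^-19 C × 243.7 V)
λ = 7.86 × 10^-11 m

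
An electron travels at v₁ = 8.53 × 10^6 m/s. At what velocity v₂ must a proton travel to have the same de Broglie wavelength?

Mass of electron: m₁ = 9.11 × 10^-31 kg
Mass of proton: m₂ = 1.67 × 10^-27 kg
v₂ = 4.65 × 10^3 m/s

For equal de Broglie wavelengths: λ₁ = λ₂

h/(m₁v₁) = h/(m₂v₂)
m₁v₁ = m₂v₂
v₂ = v₁ · (m₁/m₂)

v₂ = 8.53 × 10^6 m/s × (9.11 × 10^-31 kg / 1.67 × 10^-27 kg)
v₂ = 4.65 × 10^3 m/s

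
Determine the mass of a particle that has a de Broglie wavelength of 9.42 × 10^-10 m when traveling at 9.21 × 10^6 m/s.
7.64 × 10^-32 kg

From the de Broglie relation λ = h/(mv), we solve for m:

m = h/(λv)
m = (6.626 × 10^-34 J·s) / (9.42 × 10^-10 m × 9.21 × 10^6 m/s)
m = 7.64 × 10^-32 kg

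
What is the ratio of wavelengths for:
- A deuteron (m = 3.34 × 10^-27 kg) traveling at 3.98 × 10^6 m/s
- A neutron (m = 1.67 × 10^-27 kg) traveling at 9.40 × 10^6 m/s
λ₁/λ₂ = 1.18

Using λ = h/(mv):

λ₁ = h/(m₁v₁) = 4.98 × 10^-14 m
λ₂ = h/(m₂v₂) = 4.22 × 10^-14 m

Ratio λ₁/λ₂ = (m₂v₂)/(m₁v₁)
         = (1.67 × 10^-27 kg × 9.40 × 10^6 m/s) / (3.34 × 10^-27 kg × 3.98 × 10^6 m/s)
         = 1.18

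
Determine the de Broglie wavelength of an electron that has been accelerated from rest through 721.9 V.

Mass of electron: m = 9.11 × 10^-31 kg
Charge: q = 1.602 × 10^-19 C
4.56 × 10^-11 m

When a particle is accelerated through voltage V, it gains kinetic energy KE = qV.

The de Broglie wavelength is then λ = h/√(2mqV):

λ = h/√(2mqV)
λ = (6.626 × 10^-34 J·s) / √(2 × 9.11 × 10^-31 kg × 1.602 × 10^-19 C × 721.9 V)
λ = 4.56 × 10^-11 m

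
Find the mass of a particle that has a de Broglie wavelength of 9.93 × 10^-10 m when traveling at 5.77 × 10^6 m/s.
1.16 × 10^-31 kg

From the de Broglie relation λ = h/(mv), we solve for m:

m = h/(λv)
m = (6.626 × 10^-34 J·s) / (9.93 × 10^-10 m × 5.77 × 10^6 m/s)
m = 1.16 × 10^-31 kg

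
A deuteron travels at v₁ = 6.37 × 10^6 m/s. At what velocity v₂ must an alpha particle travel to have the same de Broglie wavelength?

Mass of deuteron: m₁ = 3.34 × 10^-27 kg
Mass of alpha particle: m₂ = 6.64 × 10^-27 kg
v₂ = 3.20 × 10^6 m/s

For equal de Broglie wavelengths: λ₁ = λ₂

h/(m₁v₁) = h/(m₂v₂)
m₁v₁ = m₂v₂
v₂ = v₁ · (m₁/m₂)

v₂ = 6.37 × 10^6 m/s × (3.34 × 10^-27 kg / 6.64 × 10^-27 kg)
v₂ = 3.20 × 10^6 m/s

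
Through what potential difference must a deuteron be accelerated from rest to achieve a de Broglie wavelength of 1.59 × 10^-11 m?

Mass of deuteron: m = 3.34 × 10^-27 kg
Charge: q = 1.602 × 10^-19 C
1.62 V

From λ = h/√(2mqV), we solve for V:

λ² = h²/(2mqV)
V = h²/(2mqλ²)
V = (6.626 × 10^-34 J·s)² / (2 × 3.34 × 10^-27 kg × 1.602 × 10^-19 C × (1.59 × 10^-11 m)²)
V = 1.62 V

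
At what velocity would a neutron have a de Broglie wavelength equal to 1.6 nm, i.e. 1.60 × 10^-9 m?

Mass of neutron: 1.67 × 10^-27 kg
2.48 × 10^2 m/s

From λ = h/(mv), solve for v:

v = h/(mλ)
v = (6.626 × 10^-34 J·s) / (1.67 × 10^-27 kg × 1.60 × 10^-9 m)
v = 2.48 × 10^2 m/s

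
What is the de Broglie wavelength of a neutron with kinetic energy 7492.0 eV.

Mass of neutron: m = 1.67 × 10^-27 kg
3.31 × 10^-13 m

Using λ = h/√(2mKE):

First convert KE to Joules: KE = 7492.0 eV = 1.200 × 10^-15 J

λ = h/√(2mKE)
λ = (6.626 × 10^-34 J·s) / √(2 × 1.67 × 10^-27 kg × 1.200 × 10^-15 J)
λ = 3.31 × 10^-13 m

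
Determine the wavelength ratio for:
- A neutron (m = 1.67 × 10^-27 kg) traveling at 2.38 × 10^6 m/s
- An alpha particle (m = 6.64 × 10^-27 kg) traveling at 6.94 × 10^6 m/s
λ₁/λ₂ = 11.6

Using λ = h/(mv):

λ₁ = h/(m₁v₁) = 1.67 × 10^-13 m
λ₂ = h/(m₂v₂) = 1.44 × 10^-14 m

Ratio λ₁/λ₂ = (m₂v₂)/(m₁v₁)
         = (6.64 × 10^-27 kg × 6.94 × 10^6 m/s) / (1.67 × 10^-27 kg × 2.38 × 10^6 m/s)
         = 11.6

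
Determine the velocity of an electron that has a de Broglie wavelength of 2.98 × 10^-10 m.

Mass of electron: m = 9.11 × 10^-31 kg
2.44 × 10^6 m/s

From the de Broglie relation λ = h/(mv), we solve for v:

v = h/(mλ)
v = (6.626 × 10^-34 J·s) / (9.11 × 10^-31 kg × 2.98 × 10^-10 m)
v = 2.44 × 10^6 m/s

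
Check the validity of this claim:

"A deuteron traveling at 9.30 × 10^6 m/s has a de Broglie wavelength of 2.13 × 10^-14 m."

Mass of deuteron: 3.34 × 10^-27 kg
True

The claim is correct.

Using λ = h/(mv):
λ = (6.626 × 10^-34 J·s) / (3.34 × 10^-27 kg × 9.30 × 10^6 m/s)
λ = 2.13 × 10^-14 m

This matches the claimed value.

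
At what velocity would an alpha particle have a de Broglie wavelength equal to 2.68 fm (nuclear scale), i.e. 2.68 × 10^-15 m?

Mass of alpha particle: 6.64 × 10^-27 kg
3.72 × 10^7 m/s

From λ = h/(mv), solve for v:

v = h/(mλ)
v = (6.626 × 10^-34 J·s) / (6.64 × 10^-27 kg × 2.68 × 10^-15 m)
v = 3.72 × 10^7 m/s

Note: This velocity is 12.4% of the speed of light, so relativistic corrections would be needed for a more accurate calculation.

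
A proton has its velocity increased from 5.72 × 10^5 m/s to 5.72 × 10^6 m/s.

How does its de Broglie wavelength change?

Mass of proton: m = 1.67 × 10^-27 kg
The wavelength decreases by a factor of 10.

Using λ = h/(mv):

Initial wavelength: λ₁ = h/(mv₁) = 6.94 × 10^-13 m
Final wavelength: λ₂ = h/(mv₂) = 6.94 × 10^-14 m

Since λ ∝ 1/v, when velocity increases by a factor of 10, the wavelength decreases by a factor of 10.

λ₂/λ₁ = v₁/v₂ = 1/10

The wavelength decreases by a factor of 10.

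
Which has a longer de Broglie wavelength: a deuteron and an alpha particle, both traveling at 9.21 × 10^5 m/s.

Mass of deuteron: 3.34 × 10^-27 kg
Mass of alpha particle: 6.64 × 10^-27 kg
The deuteron has the longer wavelength.

Using λ = h/(mv), since both particles have the same velocity, the wavelength depends only on mass.

For deuteron: λ₁ = h/(m₁v) = 2.15 × 10^-13 m
For alpha particle: λ₂ = h/(m₂v) = 1.08 × 10^-13 m

Since λ ∝ 1/m at constant velocity, the lighter particle has the longer wavelength.

The deuteron has the longer de Broglie wavelength.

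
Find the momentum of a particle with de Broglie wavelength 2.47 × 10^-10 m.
2.68 × 10^-24 kg·m/s

From the de Broglie relation λ = h/p, we solve for p:

p = h/λ
p = (6.626 × 10^-34 J·s) / (2.47 × 10^-10 m)
p = 2.68 × 10^-24 kg·m/s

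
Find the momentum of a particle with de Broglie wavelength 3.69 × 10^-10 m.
1.80 × 10^-24 kg·m/s

From the de Broglie relation λ = h/p, we solve for p:

p = h/λ
p = (6.626 × 10^-34 J·s) / (3.69 × 10^-10 m)
p = 1.80 × 10^-24 kg·m/s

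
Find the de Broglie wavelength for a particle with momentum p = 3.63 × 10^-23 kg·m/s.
1.83 × 10^-11 m

Using the de Broglie relation λ = h/p:

λ = h/p
λ = (6.626 × 10^-34 J·s) / (3.63 × 10^-23 kg·m/s)
λ = 1.83 × 10^-11 m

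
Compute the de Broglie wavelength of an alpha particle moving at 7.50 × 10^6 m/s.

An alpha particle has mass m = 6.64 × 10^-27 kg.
1.33 × 10^-14 m

Using the de Broglie relation λ = h/(mv):

λ = h/(mv)
λ = (6.626 × 10^-34 J·s) / (6.64 × 10^-27 kg × 7.50 × 10^6 m/s)
λ = 1.33 × 10^-14 m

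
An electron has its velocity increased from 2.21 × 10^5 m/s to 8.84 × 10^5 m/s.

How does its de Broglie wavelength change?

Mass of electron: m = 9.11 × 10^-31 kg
The wavelength decreases by a factor of 4.

Using λ = h/(mv):

Initial wavelength: λ₁ = h/(mv₁) = 3.29 × 10^-9 m
Final wavelength: λ₂ = h/(mv₂) = 8.23 × 10^-10 m

Since λ ∝ 1/v, when velocity increases by a factor of 4, the wavelength decreases by a factor of 4.

λ₂/λ₁ = v₁/v₂ = 1/4

The wavelength decreases by a factor of 4.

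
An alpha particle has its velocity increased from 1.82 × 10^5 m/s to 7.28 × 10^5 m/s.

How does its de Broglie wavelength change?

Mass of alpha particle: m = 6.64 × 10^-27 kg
The wavelength decreases by a factor of 4.

Using λ = h/(mv):

Initial wavelength: λ₁ = h/(mv₁) = 5.48 × 10^-13 m
Final wavelength: λ₂ = h/(mv₂) = 1.37 × 10^-13 m

Since λ ∝ 1/v, when velocity increases by a factor of 4, the wavelength decreases by a factor of 4.

λ₂/λ₁ = v₁/v₂ = 1/4

The wavelength decreases by a factor of 4.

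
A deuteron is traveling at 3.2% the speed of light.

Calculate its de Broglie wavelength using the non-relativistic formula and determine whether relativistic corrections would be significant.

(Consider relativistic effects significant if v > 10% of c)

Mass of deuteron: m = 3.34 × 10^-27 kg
No, relativistic corrections are not needed.

Using the non-relativistic de Broglie formula λ = h/(mv):

v = 3.2% × c = 9.593 × 10^6 m/s

λ = h/(mv)
λ = (6.626 × 10^-34 J·s) / (3.34 × 10^-27 kg × 9.593 × 10^6 m/s)
λ = 2.07 × 10^-14 m

Since v = 3.2% of c < 10% of c, relativistic corrections are NOT significant and this non-relativistic result is a good approximation.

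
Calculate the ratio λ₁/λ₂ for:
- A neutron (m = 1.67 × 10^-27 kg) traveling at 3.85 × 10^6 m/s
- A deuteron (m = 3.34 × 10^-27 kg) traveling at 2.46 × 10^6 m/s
λ₁/λ₂ = 1.28

Using λ = h/(mv):

λ₁ = h/(m₁v₁) = 1.03 × 10^-13 m
λ₂ = h/(m₂v₂) = 8.06 × 10^-14 m

Ratio λ₁/λ₂ = (m₂v₂)/(m₁v₁)
         = (3.34 × 10^-27 kg × 2.46 × 10^6 m/s) / (1.67 × 10^-27 kg × 3.85 × 10^6 m/s)
         = 1.28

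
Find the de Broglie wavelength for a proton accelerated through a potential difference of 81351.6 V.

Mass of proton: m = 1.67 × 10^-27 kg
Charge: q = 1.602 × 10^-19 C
1.00 × 10^-13 m

When a particle is accelerated through voltage V, it gains kinetic energy KE = qV.

The de Broglie wavelength is then λ = h/√(2mqV):

λ = h/√(2mqV)
λ = (6.626 × 10^-34 J·s) / √(2 × 1.67 × 10^-27 kg × 1.602 × 10^-19 C × 81351.6 V)
λ = 1.00 × 10^-13 m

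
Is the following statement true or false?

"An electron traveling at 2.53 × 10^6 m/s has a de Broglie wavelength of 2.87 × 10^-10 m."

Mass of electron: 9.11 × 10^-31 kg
True

The claim is correct.

Using λ = h/(mv):
λ = (6.626 × 10^-34 J·s) / (9.11 × 10^-31 kg × 2.53 × 10^6 m/s)
λ = 2.87 × 10^-10 m

This matches the claimed value.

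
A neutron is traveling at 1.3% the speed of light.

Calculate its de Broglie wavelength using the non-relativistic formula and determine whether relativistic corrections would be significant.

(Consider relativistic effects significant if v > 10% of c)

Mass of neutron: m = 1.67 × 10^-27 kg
No, relativistic corrections are not needed.

Using the non-relativistic de Broglie formula λ = h/(mv):

v = 1.3% × c = 3.897 × 10^6 m/s

λ = h/(mv)
λ = (6.626 × 10^-34 J·s) / (1.67 × 10^-27 kg × 3.897 × 10^6 m/s)
λ = 1.02 × 10^-13 m

Since v = 1.3% of c < 10% of c, relativistic corrections are NOT significant and this non-relativistic result is a good approximation.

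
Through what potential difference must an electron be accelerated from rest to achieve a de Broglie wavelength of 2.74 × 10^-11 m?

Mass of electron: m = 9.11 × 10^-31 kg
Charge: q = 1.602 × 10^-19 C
2.00 × 10^3 V

From λ = h/√(2mqV), we solve for V:

λ² = h²/(2mqV)
V = h²/(2mqλ²)
V = (6.626 × 10^-34 J·s)² / (2 × 9.11 × 10^-31 kg × 1.602 × 10^-19 C × (2.74 × 10^-11 m)²)
V = 2.00 × 10^3 V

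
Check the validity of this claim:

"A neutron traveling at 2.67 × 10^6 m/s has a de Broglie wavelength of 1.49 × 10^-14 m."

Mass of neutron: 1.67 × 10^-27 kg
False

The claim is incorrect.

Using λ = h/(mv):
λ = (6.626 × 10^-34 J·s) / (1.67 × 10^-27 kg × 2.67 × 10^6 m/s)
λ = 1.49 × 10^-13 m

The actual wavelength differs from the claimed 1.49 × 10^-14 m.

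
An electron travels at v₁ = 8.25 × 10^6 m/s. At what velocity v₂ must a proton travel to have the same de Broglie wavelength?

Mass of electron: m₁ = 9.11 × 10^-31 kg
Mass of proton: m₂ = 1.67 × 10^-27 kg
v₂ = 4.50 × 10^3 m/s

For equal de Broglie wavelengths: λ₁ = λ₂

h/(m₁v₁) = h/(m₂v₂)
m₁v₁ = m₂v₂
v₂ = v₁ · (m₁/m₂)

v₂ = 8.25 × 10^6 m/s × (9.11 × 10^-31 kg / 1.67 × 10^-27 kg)
v₂ = 4.50 × 10^3 m/s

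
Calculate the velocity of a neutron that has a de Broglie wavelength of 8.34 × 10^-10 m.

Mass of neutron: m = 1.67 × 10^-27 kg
4.76 × 10^2 m/s

From the de Broglie relation λ = h/(mv), we solve for v:

v = h/(mλ)
v = (6.626 × 10^-34 J·s) / (1.67 × 10^-27 kg × 8.34 × 10^-10 m)
v = 4.76 × 10^2 m/s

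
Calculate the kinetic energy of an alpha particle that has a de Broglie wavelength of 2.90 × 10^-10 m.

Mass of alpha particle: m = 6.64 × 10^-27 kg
3.93 × 10^-22 J (or 2.45 × 10^-3 eV)

From λ = h/√(2mKE), we solve for KE:

λ² = h²/(2mKE)
KE = h²/(2mλ²)
KE = (6.626 × 10^-34 J·s)² / (2 × 6.64 × 10^-27 kg × (2.90 × 10^-10 m)²)
KE = 3.93 × 10^-22 J
KE = 2.45 × 10^-3 eV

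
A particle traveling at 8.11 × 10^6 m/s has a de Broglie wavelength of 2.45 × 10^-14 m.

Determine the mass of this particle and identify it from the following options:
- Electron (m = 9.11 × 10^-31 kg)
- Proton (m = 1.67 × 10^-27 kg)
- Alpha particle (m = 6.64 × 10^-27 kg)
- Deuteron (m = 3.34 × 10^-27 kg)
The particle is a deuteron.

From λ = h/(mv), solve for mass:

m = h/(λv)
m = (6.626 × 10^-34 J·s) / (2.45 × 10^-14 m × 8.11 × 10^6 m/s)
m = 3.33 × 10^-27 kg

Comparing with the listed masses, this is closest to a deuteron.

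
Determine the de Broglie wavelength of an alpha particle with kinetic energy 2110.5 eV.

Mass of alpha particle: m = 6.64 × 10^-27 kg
3.13 × 10^-13 m

Using λ = h/√(2mKE):

First convert KE to Joules: KE = 2110.5 eV = 3.381 × 10^-16 J

λ = h/√(2mKE)
λ = (6.626 × 10^-34 J·s) / √(2 × 6.64 × 10^-27 kg × 3.381 × 10^-16 J)
λ = 3.13 × 10^-13 m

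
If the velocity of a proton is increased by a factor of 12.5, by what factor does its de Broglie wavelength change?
The wavelength decreases by a factor of 12.5.

From λ = h/(mv), the wavelength is inversely proportional to velocity:

λ ∝ 1/v

If v → 12.5v, then λ → λ/12.5

When velocity is increased by a factor of 12.5, the wavelength decreases by a factor of 12.5.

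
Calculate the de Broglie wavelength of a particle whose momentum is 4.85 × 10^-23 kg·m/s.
1.37 × 10^-11 m

Using the de Broglie relation λ = h/p:

λ = h/p
λ = (6.626 × 10^-34 J·s) / (4.85 × 10^-23 kg·m/s)
λ = 1.37 × 10^-11 m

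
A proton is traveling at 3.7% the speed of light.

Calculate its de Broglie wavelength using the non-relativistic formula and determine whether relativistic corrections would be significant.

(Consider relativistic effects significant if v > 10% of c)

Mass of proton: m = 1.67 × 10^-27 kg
No, relativistic corrections are not needed.

Using the non-relativistic de Broglie formula λ = h/(mv):

v = 3.7% × c = 1.109 × 10^7 m/s

λ = h/(mv)
λ = (6.626 × 10^-34 J·s) / (1.67 × 10^-27 kg × 1.109 × 10^7 m/s)
λ = 3.58 × 10^-14 m

Since v = 3.7% of c < 10% of c, relativistic corrections are NOT significant and this non-relativistic result is a good approximation.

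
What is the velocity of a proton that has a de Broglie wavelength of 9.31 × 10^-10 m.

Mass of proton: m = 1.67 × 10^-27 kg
4.26 × 10^2 m/s

From the de Broglie relation λ = h/(mv), we solve for v:

v = h/(mλ)
v = (6.626 × 10^-34 J·s) / (1.67 × 10^-27 kg × 9.31 × 10^-10 m)
v = 4.26 × 10^2 m/s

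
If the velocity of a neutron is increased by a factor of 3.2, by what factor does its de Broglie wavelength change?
The wavelength decreases by a factor of 3.2.

From λ = h/(mv), the wavelength is inversely proportional to velocity:

λ ∝ 1/v

If v → 3.2v, then λ → λ/3.2

When velocity is increased by a factor of 3.2, the wavelength decreases by a factor of 3.2.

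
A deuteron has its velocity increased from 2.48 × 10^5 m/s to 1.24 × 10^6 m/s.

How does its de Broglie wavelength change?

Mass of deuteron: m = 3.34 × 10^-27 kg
The wavelength decreases by a factor of 5.

Using λ = h/(mv):

Initial wavelength: λ₁ = h/(mv₁) = 8.00 × 10^-13 m
Final wavelength: λ₂ = h/(mv₂) = 1.60 × 10^-13 m

Since λ ∝ 1/v, when velocity increases by a factor of 5, the wavelength decreases by a factor of 5.

λ₂/λ₁ = v₁/v₂ = 1/5

The wavelength decreases by a factor of 5.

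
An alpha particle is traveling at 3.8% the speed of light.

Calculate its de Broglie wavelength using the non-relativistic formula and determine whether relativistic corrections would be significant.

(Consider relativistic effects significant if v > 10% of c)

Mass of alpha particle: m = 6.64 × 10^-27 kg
No, relativistic corrections are not needed.

Using the non-relativistic de Broglie formula λ = h/(mv):

v = 3.8% × c = 1.139 × 10^7 m/s

λ = h/(mv)
λ = (6.626 × 10^-34 J·s) / (6.64 × 10^-27 kg × 1.139 × 10^7 m/s)
λ = 8.76 × 10^-15 m

Since v = 3.8% of c < 10% of c, relativistic corrections are NOT significant and this non-relativistic result is a good approximation.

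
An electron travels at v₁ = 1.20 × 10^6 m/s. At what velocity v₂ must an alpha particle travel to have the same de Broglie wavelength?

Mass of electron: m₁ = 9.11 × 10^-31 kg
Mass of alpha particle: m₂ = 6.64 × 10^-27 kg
v₂ = 1.65 × 10^2 m/s

For equal de Broglie wavelengths: λ₁ = λ₂

h/(m₁v₁) = h/(m₂v₂)
m₁v₁ = m₂v₂
v₂ = v₁ · (m₁/m₂)

v₂ = 1.20 × 10^6 m/s × (9.11 × 10^-31 kg / 6.64 × 10^-27 kg)
v₂ = 1.65 × 10^2 m/s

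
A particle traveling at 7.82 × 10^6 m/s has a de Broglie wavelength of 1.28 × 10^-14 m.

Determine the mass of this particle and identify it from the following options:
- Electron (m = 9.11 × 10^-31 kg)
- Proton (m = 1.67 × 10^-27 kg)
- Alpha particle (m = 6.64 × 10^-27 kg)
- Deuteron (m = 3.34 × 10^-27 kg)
The particle is an alpha particle.

From λ = h/(mv), solve for mass:

m = h/(λv)
m = (6.626 × 10^-34 J·s) / (1.28 × 10^-14 m × 7.82 × 10^6 m/s)
m = 6.62 × 10^-27 kg

Comparing with the listed masses, this is closest to an alpha particle.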